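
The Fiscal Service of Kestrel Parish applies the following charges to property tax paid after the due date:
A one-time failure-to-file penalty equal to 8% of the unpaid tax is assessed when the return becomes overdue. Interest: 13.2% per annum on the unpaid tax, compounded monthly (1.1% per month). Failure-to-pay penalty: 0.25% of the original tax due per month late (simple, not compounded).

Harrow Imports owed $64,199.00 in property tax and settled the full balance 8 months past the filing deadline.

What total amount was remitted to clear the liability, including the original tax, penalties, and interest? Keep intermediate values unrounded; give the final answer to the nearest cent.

Failure-to-file penalty: 8% × $64,199.00 = $5,135.92
Failure-to-pay penalty: 8 × 0.25% × $64,199.00 = $1,283.98
Interest: $64,199.00 × ((1 + 0.011)^8 − 1) = $64,199.00 × 0.0914636… = $5,871.8697…
Total = $64,199.00 + $6,419.9000 + $5,871.8697… = $76,490.77

$76,490.77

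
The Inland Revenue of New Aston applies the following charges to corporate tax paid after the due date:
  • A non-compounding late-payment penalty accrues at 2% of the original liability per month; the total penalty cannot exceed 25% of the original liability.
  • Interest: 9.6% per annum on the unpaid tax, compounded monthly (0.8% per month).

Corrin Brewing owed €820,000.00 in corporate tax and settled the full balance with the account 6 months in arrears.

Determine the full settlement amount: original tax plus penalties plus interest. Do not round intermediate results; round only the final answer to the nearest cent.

Penalty: 6 × 2% × €820,000.00 = €98,400.00 (below the 25% cap of €205,000.00)
Interest: €820,000.00 × ((1 + 0.008)^6 − 1) = €820,000.00 × 0.0489703… = €40,155.6473…
Total = €820,000.00 + €98,400.0000 + €40,155.6473… = €958,555.65

€958,555.65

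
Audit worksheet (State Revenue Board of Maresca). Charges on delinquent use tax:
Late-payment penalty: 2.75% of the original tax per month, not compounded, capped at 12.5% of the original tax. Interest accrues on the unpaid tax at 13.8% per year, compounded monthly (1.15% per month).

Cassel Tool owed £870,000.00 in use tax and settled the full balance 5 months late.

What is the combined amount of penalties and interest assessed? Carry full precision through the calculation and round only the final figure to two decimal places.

£159,938.88

Penalty (uncapped): 5 × 2.75% × £870,000.00 = £119,625.00; cap = 12.5% × £870,000.00 = £108,750.00 → penalty = £108,750.00
Interest: £870,000.00 × ((1 + 0.0115)^5 − 1) = £870,000.00 × 0.0588378… = £51,188.8829…
Penalties + interest = £108,750.0000 + £51,188.8829… = £159,938.88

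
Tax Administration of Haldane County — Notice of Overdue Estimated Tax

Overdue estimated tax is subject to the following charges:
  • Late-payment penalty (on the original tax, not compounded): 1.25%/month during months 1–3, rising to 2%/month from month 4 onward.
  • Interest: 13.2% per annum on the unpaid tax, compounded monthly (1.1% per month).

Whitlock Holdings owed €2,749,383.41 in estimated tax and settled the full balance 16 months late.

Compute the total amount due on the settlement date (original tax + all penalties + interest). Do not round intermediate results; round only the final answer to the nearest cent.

Penalty, months 1–3: 3 × 1.25% × €2,749,383.41 = €103,101.88…
Penalty, months 4–16: 13 × 2% × €2,749,383.41 = €714,839.69…
Interest: €2,749,383.41 × ((1 + 0.011)^16 − 1) = €2,749,383.41 × 0.1912927… = €525,937.0432…
Total = €2,749,383.41 + €817,941.5645… + €525,937.0432… = €4,093,262.02

€4,093,262.02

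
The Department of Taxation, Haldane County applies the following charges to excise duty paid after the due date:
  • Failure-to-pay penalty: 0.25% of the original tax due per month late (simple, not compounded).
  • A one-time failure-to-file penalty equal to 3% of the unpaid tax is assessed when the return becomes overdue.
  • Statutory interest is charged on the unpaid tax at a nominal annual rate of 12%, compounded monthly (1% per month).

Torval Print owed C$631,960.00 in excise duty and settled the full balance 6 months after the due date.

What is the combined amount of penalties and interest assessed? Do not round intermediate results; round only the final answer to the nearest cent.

C$67,316.47

Failure-to-file penalty: 3% × C$631,960.00 = C$18,958.80
Failure-to-pay penalty: 6 × 0.25% × C$631,960.00 = C$9,479.40
Interest: C$631,960.00 × ((1 + 0.01)^6 − 1) = C$631,960.00 × 0.0615202… = C$38,878.2744…
Penalties + interest = C$28,438.2000 + C$38,878.2744… = C$67,316.47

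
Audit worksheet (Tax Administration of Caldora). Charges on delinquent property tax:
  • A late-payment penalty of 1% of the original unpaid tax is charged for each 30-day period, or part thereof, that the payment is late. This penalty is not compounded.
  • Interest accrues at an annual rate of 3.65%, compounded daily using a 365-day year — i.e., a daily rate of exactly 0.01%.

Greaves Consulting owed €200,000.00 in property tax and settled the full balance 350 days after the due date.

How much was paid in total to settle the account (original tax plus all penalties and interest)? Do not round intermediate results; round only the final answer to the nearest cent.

€231,123.58

Penalty periods: ⌈350/30⌉ = 12; penalty = 12 × 1% × €200,000.00 = €24,000.00
Interest: €200,000.00 × ((1 + 0.0001)^350 − 1) = €200,000.00 × 0.03561790… = €7,123.5793…
Total = €200,000.00 + €24,000.0000 + €7,123.5793… = €231,123.58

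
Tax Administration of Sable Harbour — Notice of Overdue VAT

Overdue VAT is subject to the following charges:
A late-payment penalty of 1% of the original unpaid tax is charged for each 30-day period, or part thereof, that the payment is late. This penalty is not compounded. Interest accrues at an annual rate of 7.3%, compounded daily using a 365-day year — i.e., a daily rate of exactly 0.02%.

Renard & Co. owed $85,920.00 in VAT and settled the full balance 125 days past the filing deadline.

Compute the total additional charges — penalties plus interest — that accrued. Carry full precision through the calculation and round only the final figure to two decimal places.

Penalty periods: ⌈125/30⌉ = 5; penalty = 5 × 1% × $85,920.00 = $4,296.00
Interest: $85,920.00 × ((1 + 0.0002)^125 − 1) = $85,920.00 × 0.02531256… = $2,174.8549…
Penalties + interest = $4,296.0000 + $2,174.8549… = $6,470.85

$6,470.85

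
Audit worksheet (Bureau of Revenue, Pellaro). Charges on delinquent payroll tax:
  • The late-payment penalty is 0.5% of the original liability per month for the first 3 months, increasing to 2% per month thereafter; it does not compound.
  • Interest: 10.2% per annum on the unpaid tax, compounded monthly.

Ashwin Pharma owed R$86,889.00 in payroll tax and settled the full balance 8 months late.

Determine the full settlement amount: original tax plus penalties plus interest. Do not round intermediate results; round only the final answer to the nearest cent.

Penalty, months 1–3: 3 × 0.5% × R$86,889.00 = R$1,303.34…
Penalty, months 4–8: 5 × 2% × R$86,889.00 = R$8,688.90
Interest (10.2%/yr ÷ 12 = 0.85%/month): R$86,889.00 × ((1 + 0.0085)^8 − 1) = R$6,087.2486…
Total = R$86,889.00 + R$9,992.2350 + R$6,087.2486… = R$102,968.48

R$102,968.48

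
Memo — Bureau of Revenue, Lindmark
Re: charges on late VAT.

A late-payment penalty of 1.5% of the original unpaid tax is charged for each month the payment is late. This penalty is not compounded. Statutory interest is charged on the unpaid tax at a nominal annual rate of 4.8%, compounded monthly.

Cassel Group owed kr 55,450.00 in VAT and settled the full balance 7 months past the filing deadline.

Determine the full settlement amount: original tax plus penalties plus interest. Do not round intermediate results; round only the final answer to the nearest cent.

kr 62,843.61

Late-payment penalty: 7 × 1.5% × kr 55,450.00 = kr 5,822.25
Interest (4.8%/yr ÷ 12 = 0.4%/month): kr 55,450.00 × ((1 + 0.004)^7 − 1) = kr 1,571.3559…
Total = kr 55,450.00 + kr 5,822.2500 + kr 1,571.3559… = kr 62,843.61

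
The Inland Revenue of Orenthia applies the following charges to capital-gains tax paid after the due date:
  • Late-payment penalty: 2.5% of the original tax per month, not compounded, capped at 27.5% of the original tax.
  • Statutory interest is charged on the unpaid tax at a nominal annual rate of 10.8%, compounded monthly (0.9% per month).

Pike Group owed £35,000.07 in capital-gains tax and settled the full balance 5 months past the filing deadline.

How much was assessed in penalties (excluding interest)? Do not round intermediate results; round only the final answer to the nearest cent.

Penalty: 5 × 2.5% × £35,000.07 = £4,375.01… (below the 27.5% cap of £9,625.02…)

£4,375.01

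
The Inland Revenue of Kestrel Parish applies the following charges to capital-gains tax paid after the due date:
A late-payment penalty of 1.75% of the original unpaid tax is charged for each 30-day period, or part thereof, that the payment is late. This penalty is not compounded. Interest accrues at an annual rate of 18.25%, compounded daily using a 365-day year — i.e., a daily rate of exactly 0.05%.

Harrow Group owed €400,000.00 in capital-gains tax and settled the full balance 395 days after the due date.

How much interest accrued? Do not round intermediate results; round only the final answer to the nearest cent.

Interest: €400,000.00 × ((1 + 0.0005)^395 − 1) = €400,000.00 × 0.21829293… = €87,317.1721…

€87,317.17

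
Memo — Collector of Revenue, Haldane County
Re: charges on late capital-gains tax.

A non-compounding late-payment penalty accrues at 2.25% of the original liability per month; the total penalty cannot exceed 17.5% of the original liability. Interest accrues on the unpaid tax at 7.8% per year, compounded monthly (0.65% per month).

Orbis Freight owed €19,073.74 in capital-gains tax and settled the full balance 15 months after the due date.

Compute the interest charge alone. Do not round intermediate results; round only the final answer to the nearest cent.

€1,946.74

Interest: €19,073.74 × ((1 + 0.0065)^15 − 1) = €19,073.74 × 0.1020637… = €1,946.7360…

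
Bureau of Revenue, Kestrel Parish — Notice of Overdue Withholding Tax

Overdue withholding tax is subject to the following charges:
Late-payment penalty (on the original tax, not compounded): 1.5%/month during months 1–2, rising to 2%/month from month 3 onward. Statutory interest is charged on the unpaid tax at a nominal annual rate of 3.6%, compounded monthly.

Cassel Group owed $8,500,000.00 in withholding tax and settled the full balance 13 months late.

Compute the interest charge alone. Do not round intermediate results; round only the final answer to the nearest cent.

$337,533.13

Interest (3.6%/yr ÷ 12 = 0.3%/month): $8,500,000.00 × ((1 + 0.003)^13 − 1) = $337,533.1319…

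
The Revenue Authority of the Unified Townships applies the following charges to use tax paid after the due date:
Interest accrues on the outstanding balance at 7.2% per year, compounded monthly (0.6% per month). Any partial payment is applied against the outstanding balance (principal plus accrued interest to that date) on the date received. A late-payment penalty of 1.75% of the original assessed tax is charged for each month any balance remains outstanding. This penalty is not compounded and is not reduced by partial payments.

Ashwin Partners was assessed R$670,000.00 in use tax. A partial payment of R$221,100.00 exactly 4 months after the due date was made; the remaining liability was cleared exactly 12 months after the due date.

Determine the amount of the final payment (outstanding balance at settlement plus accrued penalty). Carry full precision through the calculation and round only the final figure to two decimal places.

R$628,625.83

Balance at month 4: R$670,000.0000 × (1 + 0.006)^4 = R$686,225.2997…
After R$221,100.00 payment: R$686,225.2997… − R$221,100.00 = R$465,125.2997…
Balance at month 12: R$465,125.2997… × (1 + 0.006)^8 = R$487,925.8290…
Penalty: 12 × 1.75% × R$670,000.00 = R$140,700.00
Final settlement = outstanding balance + penalty = R$487,925.8290… + R$140,700.00 = R$628,625.83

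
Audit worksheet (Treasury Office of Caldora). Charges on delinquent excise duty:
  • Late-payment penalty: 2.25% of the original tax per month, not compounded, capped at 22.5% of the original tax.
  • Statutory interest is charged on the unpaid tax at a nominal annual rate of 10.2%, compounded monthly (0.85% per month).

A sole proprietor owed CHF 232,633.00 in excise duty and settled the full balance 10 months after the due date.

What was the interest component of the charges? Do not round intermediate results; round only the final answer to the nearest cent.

CHF 20,547.55

Interest: CHF 232,633.00 × ((1 + 0.0085)^10 − 1) = CHF 232,633.00 × 0.0883261… = CHF 20,547.5546…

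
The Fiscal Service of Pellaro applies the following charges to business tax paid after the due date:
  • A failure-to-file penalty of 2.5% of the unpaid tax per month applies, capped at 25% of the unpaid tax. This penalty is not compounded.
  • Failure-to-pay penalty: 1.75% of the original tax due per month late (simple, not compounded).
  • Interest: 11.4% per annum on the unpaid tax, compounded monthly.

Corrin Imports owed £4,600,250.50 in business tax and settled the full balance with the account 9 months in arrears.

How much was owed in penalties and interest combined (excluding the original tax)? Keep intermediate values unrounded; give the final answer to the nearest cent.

Failure-to-file: 9 × 2.5% × £4,600,250.50 = £1,035,056.36… (under the 25% cap)
Failure-to-pay penalty = 1.75% × £4,600,250.50 × 9 mo = £724,539.45…
Interest (11.4%/yr ÷ 12 = 0.95%/month): £4,600,250.50 × ((1 + 0.0095)^9 − 1) = £408,603.7056…
Penalties + interest = £1,759,595.8163… + £408,603.7056… = £2,168,199.52

£2,168,199.52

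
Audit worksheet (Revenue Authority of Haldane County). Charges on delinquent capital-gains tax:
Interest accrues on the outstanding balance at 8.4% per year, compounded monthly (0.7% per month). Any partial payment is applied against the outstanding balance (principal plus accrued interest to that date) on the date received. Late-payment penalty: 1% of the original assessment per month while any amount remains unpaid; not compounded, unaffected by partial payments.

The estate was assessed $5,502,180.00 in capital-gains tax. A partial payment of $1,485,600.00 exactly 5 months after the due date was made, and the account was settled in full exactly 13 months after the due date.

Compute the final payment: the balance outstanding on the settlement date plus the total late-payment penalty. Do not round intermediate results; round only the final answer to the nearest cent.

$5,168,879.80

Balance at month 5: $5,502,180.0000 × (1 + 0.007)^5 = $5,697,471.3068…
After $1,485,600.00 payment: $5,697,471.3068… − $1,485,600.00 = $4,211,871.3068…
Balance at month 13: $4,211,871.3068… × (1 + 0.007)^8 = $4,453,596.4009…
Penalty: 13 × 1% × $5,502,180.00 = $715,283.40
Final settlement = outstanding balance + penalty = $4,453,596.4009… + $715,283.40 = $5,168,879.80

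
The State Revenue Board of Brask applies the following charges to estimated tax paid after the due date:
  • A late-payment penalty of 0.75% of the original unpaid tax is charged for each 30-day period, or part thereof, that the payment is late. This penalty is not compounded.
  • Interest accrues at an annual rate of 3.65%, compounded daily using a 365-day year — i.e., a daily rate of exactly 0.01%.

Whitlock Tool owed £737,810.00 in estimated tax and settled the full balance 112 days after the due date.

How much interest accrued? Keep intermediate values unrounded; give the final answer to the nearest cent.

£8,309.50

Interest: £737,810.00 × ((1 + 0.0001)^112 − 1) = £737,810.00 × 0.01126239… = £8,309.5029…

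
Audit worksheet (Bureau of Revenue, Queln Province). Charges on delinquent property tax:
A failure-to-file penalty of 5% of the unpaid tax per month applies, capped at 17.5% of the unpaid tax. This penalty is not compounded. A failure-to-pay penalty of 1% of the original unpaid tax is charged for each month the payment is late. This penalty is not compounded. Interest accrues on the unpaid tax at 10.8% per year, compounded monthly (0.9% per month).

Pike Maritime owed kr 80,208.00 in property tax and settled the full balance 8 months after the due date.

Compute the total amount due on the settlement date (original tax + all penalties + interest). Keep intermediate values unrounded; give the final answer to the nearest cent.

Failure-to-file: 8 × 5% × kr 80,208.00 = kr 32,083.20, capped at 17.5% × kr 80,208.00 = kr 14,036.40
Failure-to-pay penalty = 1% × kr 80,208.00 × 8 mo = kr 6,416.64
Interest: kr 80,208.00 × ((1 + 0.009)^8 − 1) = kr 80,208.00 × 0.0743093… = kr 5,960.1993…
Total = kr 80,208.00 + kr 20,453.0400 + kr 5,960.1993… = kr 106,621.24

kr 106,621.24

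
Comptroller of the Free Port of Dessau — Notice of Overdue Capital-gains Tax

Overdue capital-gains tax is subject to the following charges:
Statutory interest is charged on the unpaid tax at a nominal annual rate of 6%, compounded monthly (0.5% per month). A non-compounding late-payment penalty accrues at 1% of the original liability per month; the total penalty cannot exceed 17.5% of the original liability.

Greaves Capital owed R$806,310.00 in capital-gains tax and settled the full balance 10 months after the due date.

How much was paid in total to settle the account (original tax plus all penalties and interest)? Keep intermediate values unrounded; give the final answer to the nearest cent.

R$928,175.80

Penalty: 10 × 1% × R$806,310.00 = R$80,631.00 (below the 17.5% cap of R$141,104.25)
Interest: R$806,310.00 × ((1 + 0.005)^10 − 1) = R$806,310.00 × 0.0511401… = R$41,234.7999…
Total = R$806,310.00 + R$80,631.0000 + R$41,234.7999… = R$928,175.80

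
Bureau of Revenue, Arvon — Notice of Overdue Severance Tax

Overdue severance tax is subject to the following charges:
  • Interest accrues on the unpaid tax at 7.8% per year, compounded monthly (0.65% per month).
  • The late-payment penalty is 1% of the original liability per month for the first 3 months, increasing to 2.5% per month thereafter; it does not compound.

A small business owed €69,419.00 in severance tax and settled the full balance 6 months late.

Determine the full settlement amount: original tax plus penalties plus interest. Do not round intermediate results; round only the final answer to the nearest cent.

Penalty, months 1–3: 3 × 1% × €69,419.00 = €2,082.57
Penalty, months 4–6: 3 × 2.5% × €69,419.00 = €5,206.43…
Interest: €69,419.00 × ((1 + 0.0065)^6 − 1) = €69,419.00 × 0.0396393… = €2,751.7184…
Total = €69,419.00 + €7,288.9950 + €2,751.7184… = €79,459.71

€79,459.71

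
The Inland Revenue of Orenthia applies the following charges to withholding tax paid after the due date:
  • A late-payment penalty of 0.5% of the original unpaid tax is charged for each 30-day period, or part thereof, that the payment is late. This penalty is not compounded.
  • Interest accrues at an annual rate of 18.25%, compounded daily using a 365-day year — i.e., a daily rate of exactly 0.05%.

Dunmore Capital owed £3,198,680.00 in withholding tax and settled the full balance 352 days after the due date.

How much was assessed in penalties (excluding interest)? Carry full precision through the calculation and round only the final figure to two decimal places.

Penalty periods: ⌈352/30⌉ = 12; penalty = 12 × 0.5% × £3,198,680.00 = £191,920.80

£191,920.80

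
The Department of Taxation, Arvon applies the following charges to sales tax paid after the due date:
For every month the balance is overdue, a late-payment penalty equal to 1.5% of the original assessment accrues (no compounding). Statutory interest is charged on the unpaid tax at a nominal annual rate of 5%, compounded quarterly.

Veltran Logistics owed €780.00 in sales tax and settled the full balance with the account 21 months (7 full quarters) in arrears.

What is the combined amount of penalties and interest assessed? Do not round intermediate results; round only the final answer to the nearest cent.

€316.56

Late-payment penalty: 21 × 1.5% × €780.00 = €245.70
Interest (5%/yr ÷ 4 = 1.25%/quarter): €780.00 × ((1 + 0.0125)^7 − 1) = €70.8634…
Penalties + interest = €245.7000 + €70.8634… = €316.56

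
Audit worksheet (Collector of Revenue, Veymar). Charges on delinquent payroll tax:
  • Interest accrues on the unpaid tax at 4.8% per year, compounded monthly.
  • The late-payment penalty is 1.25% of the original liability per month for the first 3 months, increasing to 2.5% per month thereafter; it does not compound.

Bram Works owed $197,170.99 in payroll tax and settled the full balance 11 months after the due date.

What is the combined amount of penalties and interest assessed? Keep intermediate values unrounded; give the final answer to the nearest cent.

$55,679.24

Penalty, months 1–3: 3 × 1.25% × $197,170.99 = $7,393.91…
Penalty, months 4–11: 8 × 2.5% × $197,170.99 = $39,434.20…
Interest (4.8%/yr ÷ 12 = 0.4%/month): $197,170.99 × ((1 + 0.004)^11 − 1) = $8,851.1329…
Penalties + interest = $46,828.1101… + $8,851.1329… = $55,679.24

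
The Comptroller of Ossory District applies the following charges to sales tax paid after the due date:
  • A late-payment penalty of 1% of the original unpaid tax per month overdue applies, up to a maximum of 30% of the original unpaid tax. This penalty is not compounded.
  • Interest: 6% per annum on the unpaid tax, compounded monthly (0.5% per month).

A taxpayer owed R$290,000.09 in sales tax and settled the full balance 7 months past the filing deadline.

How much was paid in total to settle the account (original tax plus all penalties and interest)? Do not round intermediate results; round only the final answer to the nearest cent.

Penalty: 7 × 1% × R$290,000.09 = R$20,300.01… (below the 30% cap of R$87,000.03…)
Interest: R$290,000.09 × ((1 + 0.005)^7 − 1) = R$290,000.09 × 0.0355294… = R$10,303.5283…
Total = R$290,000.09 + R$20,300.0063 + R$10,303.5283… = R$320,603.62

R$320,603.62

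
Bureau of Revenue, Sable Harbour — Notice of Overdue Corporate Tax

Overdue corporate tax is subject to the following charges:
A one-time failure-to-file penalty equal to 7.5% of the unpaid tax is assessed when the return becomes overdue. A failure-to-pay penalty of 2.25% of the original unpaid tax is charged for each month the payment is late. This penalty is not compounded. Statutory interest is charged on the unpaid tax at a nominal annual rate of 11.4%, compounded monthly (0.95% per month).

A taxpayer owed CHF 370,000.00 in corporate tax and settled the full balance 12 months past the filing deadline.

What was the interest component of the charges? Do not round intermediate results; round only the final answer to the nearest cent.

Interest: CHF 370,000.00 × ((1 + 0.0095)^12 − 1) = CHF 370,000.00 × 0.1201492… = CHF 44,455.2100…

CHF 44,455.21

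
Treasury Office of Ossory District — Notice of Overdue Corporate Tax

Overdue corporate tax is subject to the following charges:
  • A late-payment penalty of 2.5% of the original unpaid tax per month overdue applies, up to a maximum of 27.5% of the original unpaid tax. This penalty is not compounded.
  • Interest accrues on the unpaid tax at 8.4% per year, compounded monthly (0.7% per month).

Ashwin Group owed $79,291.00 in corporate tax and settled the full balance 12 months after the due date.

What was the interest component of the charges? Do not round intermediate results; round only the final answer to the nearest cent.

$6,922.95

Interest: $79,291.00 × ((1 + 0.007)^12 − 1) = $79,291.00 × 0.0873107… = $6,922.9497…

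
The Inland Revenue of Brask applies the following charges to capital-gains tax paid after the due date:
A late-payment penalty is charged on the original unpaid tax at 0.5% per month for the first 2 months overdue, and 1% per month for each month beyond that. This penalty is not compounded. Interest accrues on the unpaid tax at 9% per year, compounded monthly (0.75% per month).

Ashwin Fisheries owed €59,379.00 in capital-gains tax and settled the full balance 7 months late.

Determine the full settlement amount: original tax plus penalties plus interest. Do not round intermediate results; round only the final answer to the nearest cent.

€66,130.16

Penalty, months 1–2: 2 × 0.5% × €59,379.00 = €593.79
Penalty, months 3–7: 5 × 1% × €59,379.00 = €2,968.95
Interest: €59,379.00 × ((1 + 0.0075)^7 − 1) = €59,379.00 × 0.0536961… = €3,188.4223…
Total = €59,379.00 + €3,562.7400 + €3,188.4223… = €66,130.16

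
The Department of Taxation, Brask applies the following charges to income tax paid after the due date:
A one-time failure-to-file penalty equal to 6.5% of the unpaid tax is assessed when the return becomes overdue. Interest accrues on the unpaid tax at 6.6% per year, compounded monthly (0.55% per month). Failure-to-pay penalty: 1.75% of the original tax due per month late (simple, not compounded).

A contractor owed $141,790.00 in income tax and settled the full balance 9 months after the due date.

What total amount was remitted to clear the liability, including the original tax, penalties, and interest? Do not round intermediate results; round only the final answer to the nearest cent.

Failure-to-file penalty: 6.5% × $141,790.00 = $9,216.35
Failure-to-pay penalty: 9 × 1.75% × $141,790.00 = $22,331.93…
Interest: $141,790.00 × ((1 + 0.0055)^9 − 1) = $141,790.00 × 0.0506031… = $7,175.0123…
Total = $141,790.00 + $31,548.2750 + $7,175.0123… = $180,513.29

$180,513.29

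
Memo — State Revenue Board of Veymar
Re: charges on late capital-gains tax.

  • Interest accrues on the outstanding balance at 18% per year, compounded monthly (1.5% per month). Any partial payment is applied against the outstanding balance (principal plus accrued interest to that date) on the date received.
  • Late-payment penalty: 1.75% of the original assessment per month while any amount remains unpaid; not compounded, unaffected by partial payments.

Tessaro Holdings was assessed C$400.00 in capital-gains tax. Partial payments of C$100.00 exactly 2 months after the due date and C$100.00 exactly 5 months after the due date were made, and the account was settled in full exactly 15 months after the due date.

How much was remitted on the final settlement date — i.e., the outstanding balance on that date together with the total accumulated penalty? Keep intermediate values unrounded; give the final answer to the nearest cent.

Balance at month 2: C$400.0000 × (1 + 0.015)^2 = C$412.0900
After C$100.00 payment: C$412.0900 − C$100.00 = C$312.0900
Balance at month 5: C$312.0900 × (1 + 0.015)^3 = C$326.3458…
After C$100.00 payment: C$326.3458… − C$100.00 = C$226.3458…
Balance at month 15: C$226.3458… × (1 + 0.015)^10 = C$262.6835…
Penalty: 15 × 1.75% × C$400.00 = C$105.00
Final settlement = outstanding balance + penalty = C$262.6835… + C$105.00 = C$367.68

C$367.68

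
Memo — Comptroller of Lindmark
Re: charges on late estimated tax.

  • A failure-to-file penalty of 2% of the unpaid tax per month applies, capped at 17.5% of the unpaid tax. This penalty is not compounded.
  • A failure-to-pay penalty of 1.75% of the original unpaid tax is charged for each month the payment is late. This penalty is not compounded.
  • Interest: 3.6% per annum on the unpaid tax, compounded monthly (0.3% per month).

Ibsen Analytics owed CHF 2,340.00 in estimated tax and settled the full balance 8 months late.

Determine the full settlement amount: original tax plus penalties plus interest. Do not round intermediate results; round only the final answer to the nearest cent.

Failure-to-file: 8 × 2% × CHF 2,340.00 = CHF 374.40 (under the 17.5% cap)
Failure-to-pay penalty = 1.75% × CHF 2,340.00 × 8 mo = CHF 327.60
Interest: CHF 2,340.00 × ((1 + 0.003)^8 − 1) = CHF 2,340.00 × 0.0242535… = CHF 56.7532…
Total = CHF 2,340.00 + CHF 702.0000 + CHF 56.7532… = CHF 3,098.75

CHF 3,098.75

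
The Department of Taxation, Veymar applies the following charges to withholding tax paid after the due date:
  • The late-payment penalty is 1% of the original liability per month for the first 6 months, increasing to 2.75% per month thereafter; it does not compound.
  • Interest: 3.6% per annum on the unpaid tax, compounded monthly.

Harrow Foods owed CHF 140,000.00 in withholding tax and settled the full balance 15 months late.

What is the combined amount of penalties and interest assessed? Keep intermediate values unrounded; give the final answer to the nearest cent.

Penalty, months 1–6: 6 × 1% × CHF 140,000.00 = CHF 8,400.00
Penalty, months 7–15: 9 × 2.75% × CHF 140,000.00 = CHF 34,650.00
Interest (3.6%/yr ÷ 12 = 0.3%/month): CHF 140,000.00 × ((1 + 0.003)^15 − 1) = CHF 6,434.0355…
Penalties + interest = CHF 43,050.0000 + CHF 6,434.0355… = CHF 49,484.04

CHF 49,484.04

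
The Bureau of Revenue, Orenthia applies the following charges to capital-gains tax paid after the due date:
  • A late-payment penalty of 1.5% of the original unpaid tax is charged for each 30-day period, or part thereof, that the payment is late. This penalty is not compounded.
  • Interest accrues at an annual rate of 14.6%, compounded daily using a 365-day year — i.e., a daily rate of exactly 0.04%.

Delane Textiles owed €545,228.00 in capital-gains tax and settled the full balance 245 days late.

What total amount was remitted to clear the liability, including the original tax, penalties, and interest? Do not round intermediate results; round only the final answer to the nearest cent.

Penalty periods: ⌈245/30⌉ = 9; penalty = 9 × 1.5% × €545,228.00 = €73,605.78
Interest: €545,228.00 × ((1 + 0.0004)^245 − 1) = €545,228.00 × 0.10294117… = €56,126.4099…
Total = €545,228.00 + €73,605.7800 + €56,126.4099… = €674,960.19

€674,960.19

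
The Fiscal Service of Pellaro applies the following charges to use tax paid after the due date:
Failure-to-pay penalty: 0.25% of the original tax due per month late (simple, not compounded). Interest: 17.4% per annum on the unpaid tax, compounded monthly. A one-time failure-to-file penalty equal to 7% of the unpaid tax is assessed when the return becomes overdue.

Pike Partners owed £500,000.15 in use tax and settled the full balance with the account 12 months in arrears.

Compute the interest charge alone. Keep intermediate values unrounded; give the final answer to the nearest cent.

£94,284.83

Interest (17.4%/yr ÷ 12 = 1.45%/month): £500,000.15 × ((1 + 0.0145)^12 − 1) = £94,284.8260…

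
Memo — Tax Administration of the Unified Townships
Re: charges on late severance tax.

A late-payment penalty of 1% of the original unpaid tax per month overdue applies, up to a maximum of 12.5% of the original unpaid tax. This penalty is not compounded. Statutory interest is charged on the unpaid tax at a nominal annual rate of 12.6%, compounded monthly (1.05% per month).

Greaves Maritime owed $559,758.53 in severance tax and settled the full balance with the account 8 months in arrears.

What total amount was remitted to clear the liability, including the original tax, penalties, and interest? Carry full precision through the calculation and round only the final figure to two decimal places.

Penalty: 8 × 1% × $559,758.53 = $44,780.68… (below the 12.5% cap of $69,969.82…)
Interest: $559,758.53 × ((1 + 0.0105)^8 − 1) = $559,758.53 × 0.0871527… = $48,784.4589…
Total = $559,758.53 + $44,780.6824 + $48,784.4589… = $653,323.67

$653,323.67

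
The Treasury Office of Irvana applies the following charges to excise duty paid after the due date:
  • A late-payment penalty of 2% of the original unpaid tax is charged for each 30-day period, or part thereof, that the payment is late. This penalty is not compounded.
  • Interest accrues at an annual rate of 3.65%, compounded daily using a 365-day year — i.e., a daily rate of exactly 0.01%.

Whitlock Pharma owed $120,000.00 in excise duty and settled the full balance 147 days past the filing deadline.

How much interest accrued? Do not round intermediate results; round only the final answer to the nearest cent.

Interest: $120,000.00 × ((1 + 0.0001)^147 − 1) = $120,000.00 × 0.01480783… = $1,776.9397…

$1,776.94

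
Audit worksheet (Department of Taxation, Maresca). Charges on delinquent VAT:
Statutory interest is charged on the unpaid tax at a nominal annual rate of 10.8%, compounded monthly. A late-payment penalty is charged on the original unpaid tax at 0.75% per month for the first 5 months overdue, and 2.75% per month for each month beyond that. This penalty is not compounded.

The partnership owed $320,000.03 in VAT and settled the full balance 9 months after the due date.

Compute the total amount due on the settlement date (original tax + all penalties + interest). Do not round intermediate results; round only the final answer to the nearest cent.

$394,073.02

Penalty, months 1–5: 5 × 0.75% × $320,000.03 = $12,000.00…
Penalty, months 6–9: 4 × 2.75% × $320,000.03 = $35,200.00…
Interest (10.8%/yr ÷ 12 = 0.9%/month): $320,000.03 × ((1 + 0.009)^9 − 1) = $26,872.9850…
Total = $320,000.03 + $47,200.0044… + $26,872.9850… = $394,073.02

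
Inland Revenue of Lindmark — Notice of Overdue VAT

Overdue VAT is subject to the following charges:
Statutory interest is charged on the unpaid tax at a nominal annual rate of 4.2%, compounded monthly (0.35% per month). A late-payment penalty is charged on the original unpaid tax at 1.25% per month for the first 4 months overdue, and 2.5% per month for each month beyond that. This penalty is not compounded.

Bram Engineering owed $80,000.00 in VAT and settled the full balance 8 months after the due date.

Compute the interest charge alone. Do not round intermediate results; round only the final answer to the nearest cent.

$2,267.63

Interest: $80,000.00 × ((1 + 0.0035)^8 − 1) = $80,000.00 × 0.0283454… = $2,267.6329…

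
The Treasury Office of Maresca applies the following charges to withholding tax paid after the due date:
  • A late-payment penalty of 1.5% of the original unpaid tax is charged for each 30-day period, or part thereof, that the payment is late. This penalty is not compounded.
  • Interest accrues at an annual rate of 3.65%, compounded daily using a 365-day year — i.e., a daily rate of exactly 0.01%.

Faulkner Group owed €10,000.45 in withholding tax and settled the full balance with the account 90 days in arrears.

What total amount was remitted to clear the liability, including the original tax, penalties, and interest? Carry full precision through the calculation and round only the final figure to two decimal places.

€10,540.88

Penalty periods: ⌈90/30⌉ = 3; penalty = 3 × 1.5% × €10,000.45 = €450.02…
Interest: €10,000.45 × ((1 + 0.0001)^90 − 1) = €10,000.45 × 0.00904017… = €90.4057…
Total = €10,000.45 + €450.0203… + €90.4057… = €10,540.88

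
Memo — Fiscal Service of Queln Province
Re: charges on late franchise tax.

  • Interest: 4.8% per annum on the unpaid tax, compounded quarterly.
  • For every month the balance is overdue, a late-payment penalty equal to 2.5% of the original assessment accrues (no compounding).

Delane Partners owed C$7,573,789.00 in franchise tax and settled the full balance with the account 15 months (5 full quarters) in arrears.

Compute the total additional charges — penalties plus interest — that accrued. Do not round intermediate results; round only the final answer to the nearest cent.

C$3,305,636.13

Late-payment penalty = 2.5% × C$7,573,789.00 × 15 mo = C$2,840,170.88…
Interest (4.8%/yr ÷ 4 = 1.2%/quarter): C$7,573,789.00 × ((1 + 0.012)^5 − 1) = C$465,465.2584…
Penalties + interest = C$2,840,170.8750 + C$465,465.2584… = C$3,305,636.13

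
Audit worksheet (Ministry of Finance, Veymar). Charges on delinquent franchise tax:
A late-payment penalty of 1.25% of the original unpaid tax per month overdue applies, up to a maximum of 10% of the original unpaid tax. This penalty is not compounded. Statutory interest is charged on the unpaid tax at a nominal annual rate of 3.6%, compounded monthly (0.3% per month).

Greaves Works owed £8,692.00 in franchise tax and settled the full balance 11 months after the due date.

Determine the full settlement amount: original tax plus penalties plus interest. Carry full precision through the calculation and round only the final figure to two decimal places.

£9,852.38

Penalty (uncapped): 11 × 1.25% × £8,692.00 = £1,195.15; cap = 10% × £8,692.00 = £869.20 → penalty = £869.20
Interest: £8,692.00 × ((1 + 0.003)^11 − 1) = £8,692.00 × 0.0334995… = £291.1775…
Total = £8,692.00 + £869.2000 + £291.1775… = £9,852.38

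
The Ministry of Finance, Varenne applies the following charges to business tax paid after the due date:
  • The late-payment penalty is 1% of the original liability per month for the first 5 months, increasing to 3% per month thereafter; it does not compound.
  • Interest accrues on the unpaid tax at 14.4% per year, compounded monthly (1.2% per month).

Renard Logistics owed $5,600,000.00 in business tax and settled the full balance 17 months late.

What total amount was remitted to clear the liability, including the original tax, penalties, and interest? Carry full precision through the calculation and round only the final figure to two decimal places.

$9,154,935.83

Penalty, months 1–5: 5 × 1% × $5,600,000.00 = $280,000.00
Penalty, months 6–17: 12 × 3% × $5,600,000.00 = $2,016,000.00
Interest: $5,600,000.00 × ((1 + 0.012)^17 − 1) = $5,600,000.00 × 0.2248100… = $1,258,935.8270…
Total = $5,600,000.00 + $2,296,000.0000 + $1,258,935.8270… = $9,154,935.83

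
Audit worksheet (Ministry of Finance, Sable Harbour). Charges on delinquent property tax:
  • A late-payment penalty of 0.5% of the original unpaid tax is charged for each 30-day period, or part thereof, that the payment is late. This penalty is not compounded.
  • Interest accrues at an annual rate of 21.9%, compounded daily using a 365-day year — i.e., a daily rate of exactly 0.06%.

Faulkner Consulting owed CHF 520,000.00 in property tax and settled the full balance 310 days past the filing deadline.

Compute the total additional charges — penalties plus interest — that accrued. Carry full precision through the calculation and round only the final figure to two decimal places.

CHF 134,864.64

Penalty periods: ⌈310/30⌉ = 11; penalty = 11 × 0.5% × CHF 520,000.00 = CHF 28,600.00
Interest: CHF 520,000.00 × ((1 + 0.0006)^310 − 1) = CHF 520,000.00 × 0.20435508… = CHF 106,264.6428…
Penalties + interest = CHF 28,600.0000 + CHF 106,264.6428… = CHF 134,864.64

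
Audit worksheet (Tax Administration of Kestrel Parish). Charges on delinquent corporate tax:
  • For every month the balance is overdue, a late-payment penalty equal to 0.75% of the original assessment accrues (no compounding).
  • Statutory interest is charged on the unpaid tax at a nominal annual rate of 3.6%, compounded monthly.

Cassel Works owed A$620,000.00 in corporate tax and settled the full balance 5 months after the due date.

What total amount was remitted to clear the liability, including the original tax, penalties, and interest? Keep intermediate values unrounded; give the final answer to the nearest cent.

Late-payment penalty = 0.75% × A$620,000.00 × 5 mo = A$23,250.00
Interest (3.6%/yr ÷ 12 = 0.3%/month): A$620,000.00 × ((1 + 0.003)^5 − 1) = A$9,355.9677…
Total = A$620,000.00 + A$23,250.0000 + A$9,355.9677… = A$652,605.97

A$652,605.97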